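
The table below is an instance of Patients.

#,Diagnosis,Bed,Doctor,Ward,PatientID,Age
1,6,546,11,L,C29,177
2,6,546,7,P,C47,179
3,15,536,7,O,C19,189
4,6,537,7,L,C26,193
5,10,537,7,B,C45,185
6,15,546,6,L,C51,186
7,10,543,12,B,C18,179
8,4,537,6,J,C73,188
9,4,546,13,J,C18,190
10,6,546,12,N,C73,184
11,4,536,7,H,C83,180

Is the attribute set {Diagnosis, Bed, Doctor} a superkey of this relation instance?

Yes

All 11 rows have distinct {Diagnosis, Bed, Doctor} values, so {Diagnosis, Bed, Doctor} → (all attributes) holds and {Diagnosis, Bed, Doctor} is a superkey.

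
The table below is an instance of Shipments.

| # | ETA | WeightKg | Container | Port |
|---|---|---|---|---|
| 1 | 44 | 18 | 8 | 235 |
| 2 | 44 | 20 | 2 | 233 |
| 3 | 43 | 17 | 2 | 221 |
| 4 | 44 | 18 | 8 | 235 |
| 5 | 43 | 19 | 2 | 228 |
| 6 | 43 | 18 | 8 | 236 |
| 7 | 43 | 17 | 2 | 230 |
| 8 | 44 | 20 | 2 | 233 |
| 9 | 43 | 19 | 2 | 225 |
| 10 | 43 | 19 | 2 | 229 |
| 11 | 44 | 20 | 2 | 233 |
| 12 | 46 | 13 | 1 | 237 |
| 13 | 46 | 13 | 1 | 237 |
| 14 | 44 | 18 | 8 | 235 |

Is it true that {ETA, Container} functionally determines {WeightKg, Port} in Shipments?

No

(ETA=44, Container=8): rows 1, 4, 14 → {WeightKg,Port} = (18, 235), (18, 235), (18, 235) ✓
(ETA=44, Container=2): rows 2, 8, 11 → {WeightKg,Port} = (20, 233), (20, 233), (20, 233) ✓
(ETA=43, Container=2): rows 3, 5, 7, 9, 10 → {WeightKg,Port} takes values {(17, 221), (19, 228), (17, 230), (19, 225), (19, 229)} — violation
(ETA=43, Container=8): row 6 → {WeightKg,Port} = (18, 236) ✓
(ETA=46, Container=1): rows 12, 13 → {WeightKg,Port} = (13, 237), (13, 237) ✓
Two rows agree on {ETA, Container} but differ on {WeightKg, Port}, so {ETA, Container} → {WeightKg, Port} does not hold.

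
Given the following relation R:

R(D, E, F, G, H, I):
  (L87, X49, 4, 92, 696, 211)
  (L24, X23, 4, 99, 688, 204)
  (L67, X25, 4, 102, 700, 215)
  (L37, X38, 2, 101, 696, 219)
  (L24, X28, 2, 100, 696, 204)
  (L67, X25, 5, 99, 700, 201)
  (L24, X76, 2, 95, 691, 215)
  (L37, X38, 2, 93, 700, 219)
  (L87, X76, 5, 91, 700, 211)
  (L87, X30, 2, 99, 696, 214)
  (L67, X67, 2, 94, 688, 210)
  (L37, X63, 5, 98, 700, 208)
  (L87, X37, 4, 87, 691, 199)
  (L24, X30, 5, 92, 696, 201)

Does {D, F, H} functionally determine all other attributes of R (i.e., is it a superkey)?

Yes

All 14 rows have distinct {D, F, H} values, so {D, F, H} → (all attributes) holds and {D, F, H} is a superkey.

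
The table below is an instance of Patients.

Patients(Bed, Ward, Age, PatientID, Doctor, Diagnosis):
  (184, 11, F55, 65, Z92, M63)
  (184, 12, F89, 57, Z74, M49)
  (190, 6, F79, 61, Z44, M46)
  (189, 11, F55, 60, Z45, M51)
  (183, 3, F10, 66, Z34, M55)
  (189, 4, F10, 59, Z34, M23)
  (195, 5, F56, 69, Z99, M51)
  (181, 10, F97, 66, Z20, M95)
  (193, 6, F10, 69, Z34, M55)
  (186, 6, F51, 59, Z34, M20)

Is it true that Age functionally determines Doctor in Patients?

No

Age=F55: 2 rows → Doctor takes values {Z92, Z45} — violation
Age=F89: 1 row → Doctor = Z74 ✓
Age=F79: 1 row → Doctor = Z44 ✓
Age=F10: 3 rows → Doctor = Z34, Z34, Z34 ✓
Age=F56: 1 row → Doctor = Z99 ✓
Age=F97: 1 row → Doctor = Z20 ✓
Age=F51: 1 row → Doctor = Z34 ✓
Two rows agree on Age but differ on Doctor, so Age → Doctor does not hold.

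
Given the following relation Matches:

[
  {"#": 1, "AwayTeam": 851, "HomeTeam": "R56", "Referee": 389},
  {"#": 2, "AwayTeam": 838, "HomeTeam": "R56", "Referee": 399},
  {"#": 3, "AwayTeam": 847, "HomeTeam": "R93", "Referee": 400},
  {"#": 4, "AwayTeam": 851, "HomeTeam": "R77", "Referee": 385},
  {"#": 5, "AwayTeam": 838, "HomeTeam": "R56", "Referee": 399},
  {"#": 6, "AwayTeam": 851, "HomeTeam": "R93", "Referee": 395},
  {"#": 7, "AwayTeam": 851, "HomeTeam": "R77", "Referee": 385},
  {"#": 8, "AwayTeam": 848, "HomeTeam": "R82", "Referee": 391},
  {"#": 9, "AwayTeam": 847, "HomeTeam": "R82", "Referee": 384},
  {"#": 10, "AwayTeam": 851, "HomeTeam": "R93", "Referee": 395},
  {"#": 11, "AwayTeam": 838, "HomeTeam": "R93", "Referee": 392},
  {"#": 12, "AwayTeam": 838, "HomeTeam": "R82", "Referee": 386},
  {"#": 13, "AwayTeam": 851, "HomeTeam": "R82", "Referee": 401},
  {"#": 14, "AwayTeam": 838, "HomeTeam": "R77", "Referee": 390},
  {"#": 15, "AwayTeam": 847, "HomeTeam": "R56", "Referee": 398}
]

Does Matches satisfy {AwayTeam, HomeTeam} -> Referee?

(AwayTeam=851, HomeTeam=R56): row 1 → Referee = 389 ✓
(AwayTeam=838, HomeTeam=R56): rows 2, 5 → Referee = 399, 399 ✓
(AwayTeam=847, HomeTeam=R93): row 3 → Referee = 400 ✓
(AwayTeam=851, HomeTeam=R77): rows 4, 7 → Referee = 385, 385 ✓
(AwayTeam=851, HomeTeam=R93): rows 6, 10 → Referee = 395, 395 ✓
(AwayTeam=848, HomeTeam=R82): row 8 → Referee = 391 ✓
(AwayTeam=847, HomeTeam=R82): row 9 → Referee = 384 ✓
(AwayTeam=838, HomeTeam=R93): row 11 → Referee = 392 ✓
(AwayTeam=838, HomeTeam=R82): row 12 → Referee = 386 ✓
(AwayTeam=851, HomeTeam=R82): row 13 → Referee = 401 ✓
(AwayTeam=838, HomeTeam=R77): row 14 → Referee = 390 ✓
(AwayTeam=847, HomeTeam=R56): row 15 → Referee = 398 ✓
Every {AwayTeam, HomeTeam} value is associated with a single Referee value, so {AwayTeam, HomeTeam} -> Referee holds.

Yes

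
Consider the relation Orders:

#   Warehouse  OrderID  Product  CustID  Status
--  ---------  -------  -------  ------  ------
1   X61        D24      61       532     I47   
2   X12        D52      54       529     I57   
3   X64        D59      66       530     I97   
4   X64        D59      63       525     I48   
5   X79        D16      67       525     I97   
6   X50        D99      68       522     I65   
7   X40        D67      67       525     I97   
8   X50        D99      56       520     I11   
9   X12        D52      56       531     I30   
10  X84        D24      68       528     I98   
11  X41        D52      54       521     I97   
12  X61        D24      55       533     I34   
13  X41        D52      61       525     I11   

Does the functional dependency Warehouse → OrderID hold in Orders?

Yes

Warehouse=X61: rows 1, 12 → OrderID = D24, D24 ✓
Warehouse=X12: rows 2, 9 → OrderID = D52, D52 ✓
Warehouse=X64: rows 3, 4 → OrderID = D59, D59 ✓
Warehouse=X79: row 5 → OrderID = D16 ✓
Warehouse=X50: rows 6, 8 → OrderID = D99, D99 ✓
Warehouse=X40: row 7 → OrderID = D67 ✓
Warehouse=X84: row 10 → OrderID = D24 ✓
Warehouse=X41: rows 11, 13 → OrderID = D52, D52 ✓
Every Warehouse value is associated with a single OrderID value, so Warehouse → OrderID holds.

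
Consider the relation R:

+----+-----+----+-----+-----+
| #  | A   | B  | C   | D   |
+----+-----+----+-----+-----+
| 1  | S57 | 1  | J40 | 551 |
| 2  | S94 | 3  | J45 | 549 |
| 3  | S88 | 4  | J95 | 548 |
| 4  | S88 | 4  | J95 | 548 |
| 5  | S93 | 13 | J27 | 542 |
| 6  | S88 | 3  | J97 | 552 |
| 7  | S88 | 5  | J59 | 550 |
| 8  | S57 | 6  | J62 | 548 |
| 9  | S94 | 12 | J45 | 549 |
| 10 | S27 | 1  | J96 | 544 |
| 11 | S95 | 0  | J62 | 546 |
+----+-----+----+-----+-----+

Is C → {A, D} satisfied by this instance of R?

No

C=J40: row 1 → {A,D} = (S57, 551) ✓
C=J45: rows 2, 9 → {A,D} = (S94, 549), (S94, 549) ✓
C=J95: rows 3, 4 → {A,D} = (S88, 548), (S88, 548) ✓
C=J27: row 5 → {A,D} = (S93, 542) ✓
C=J97: row 6 → {A,D} = (S88, 552) ✓
C=J59: row 7 → {A,D} = (S88, 550) ✓
C=J62: rows 8, 11 → {A,D} takes values {(S57, 548), (S95, 546)} — violation
C=J96: row 10 → {A,D} = (S27, 544) ✓
Two rows agree on C but differ on {A, D}, so C → {A, D} does not hold.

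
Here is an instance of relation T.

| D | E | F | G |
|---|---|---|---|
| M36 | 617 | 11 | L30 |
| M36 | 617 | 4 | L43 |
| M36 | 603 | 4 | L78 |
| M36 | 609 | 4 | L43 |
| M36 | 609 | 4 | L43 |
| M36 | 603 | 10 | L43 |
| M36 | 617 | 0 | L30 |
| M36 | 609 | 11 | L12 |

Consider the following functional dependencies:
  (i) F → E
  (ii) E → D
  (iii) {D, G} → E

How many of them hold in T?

(i) F → E: F=11: 2 rows → E takes values {617, 609} — violation; F=4: 4 rows → E takes values {617, 603, 609} — violation — fails.
(ii) E → D: every LHS value maps to a single RHS value — holds.
(iii) {D, G} → E: (D=M36, G=L43): 4 rows → E takes values {617, 609, 603} — violation — fails.
1 of the 3 dependencies holds.

1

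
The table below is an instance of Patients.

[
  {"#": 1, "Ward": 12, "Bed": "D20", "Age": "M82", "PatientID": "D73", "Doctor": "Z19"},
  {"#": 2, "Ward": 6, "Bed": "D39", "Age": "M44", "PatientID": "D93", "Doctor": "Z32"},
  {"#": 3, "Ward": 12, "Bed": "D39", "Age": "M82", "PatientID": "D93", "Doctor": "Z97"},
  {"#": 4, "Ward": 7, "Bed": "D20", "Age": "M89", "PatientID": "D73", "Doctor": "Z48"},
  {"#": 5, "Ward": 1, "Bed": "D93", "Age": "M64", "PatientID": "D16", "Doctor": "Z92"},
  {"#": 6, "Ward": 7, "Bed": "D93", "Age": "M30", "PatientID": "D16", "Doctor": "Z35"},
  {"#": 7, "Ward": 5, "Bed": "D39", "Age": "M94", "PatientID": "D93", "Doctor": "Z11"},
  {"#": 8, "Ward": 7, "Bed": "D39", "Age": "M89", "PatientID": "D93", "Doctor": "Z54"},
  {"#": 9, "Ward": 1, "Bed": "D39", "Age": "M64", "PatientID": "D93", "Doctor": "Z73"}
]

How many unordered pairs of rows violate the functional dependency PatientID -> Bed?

0

PatientID=D73: all 2 rows agree on Bed — 0 pairs.
PatientID=D93: all 5 rows agree on Bed — 0 pairs.
PatientID=D16: all 2 rows agree on Bed — 0 pairs.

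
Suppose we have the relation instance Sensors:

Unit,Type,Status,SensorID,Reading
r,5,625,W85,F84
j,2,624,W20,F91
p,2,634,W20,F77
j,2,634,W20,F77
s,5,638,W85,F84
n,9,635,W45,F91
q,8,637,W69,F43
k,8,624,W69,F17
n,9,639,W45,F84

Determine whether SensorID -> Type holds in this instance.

SensorID=W85: 2 rows → Type = 5, 5 ✓
SensorID=W20: 3 rows → Type = 2, 2, 2 ✓
SensorID=W45: 2 rows → Type = 9, 9 ✓
SensorID=W69: 2 rows → Type = 8, 8 ✓
Every SensorID value is associated with a single Type value, so SensorID -> Type holds.

Yes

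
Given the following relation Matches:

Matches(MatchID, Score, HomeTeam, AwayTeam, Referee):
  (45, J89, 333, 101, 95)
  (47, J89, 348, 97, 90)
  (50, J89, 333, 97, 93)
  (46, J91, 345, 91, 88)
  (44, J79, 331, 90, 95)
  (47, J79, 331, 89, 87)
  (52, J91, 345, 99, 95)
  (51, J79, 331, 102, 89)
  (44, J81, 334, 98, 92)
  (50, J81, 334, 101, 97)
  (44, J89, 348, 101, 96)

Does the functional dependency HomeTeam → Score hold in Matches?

Yes

HomeTeam=333: 2 rows → Score = J89, J89 ✓
HomeTeam=348: 2 rows → Score = J89, J89 ✓
HomeTeam=345: 2 rows → Score = J91, J91 ✓
HomeTeam=331: 3 rows → Score = J79, J79, J79 ✓
HomeTeam=334: 2 rows → Score = J81, J81 ✓
Every HomeTeam value is associated with a single Score value, so HomeTeam → Score holds.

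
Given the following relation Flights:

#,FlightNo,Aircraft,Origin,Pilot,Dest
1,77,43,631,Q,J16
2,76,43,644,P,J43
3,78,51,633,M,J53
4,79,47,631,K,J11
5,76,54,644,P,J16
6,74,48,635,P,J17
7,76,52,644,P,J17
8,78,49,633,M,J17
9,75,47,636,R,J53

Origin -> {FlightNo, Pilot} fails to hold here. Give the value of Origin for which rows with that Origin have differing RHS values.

Origin=631: rows 1, 4 → {FlightNo,Pilot} takes values {(77, Q), (79, K)} — violation
Origin=644: rows 2, 5, 7 → {FlightNo,Pilot} = (76, P), (76, P), (76, P) ✓
Origin=633: rows 3, 8 → {FlightNo,Pilot} = (78, M), (78, M) ✓
Origin=635: row 6 → {FlightNo,Pilot} = (74, P) ✓
Origin=636: row 9 → {FlightNo,Pilot} = (75, R) ✓
The only Origin value with inconsistent RHS is Origin=631.

631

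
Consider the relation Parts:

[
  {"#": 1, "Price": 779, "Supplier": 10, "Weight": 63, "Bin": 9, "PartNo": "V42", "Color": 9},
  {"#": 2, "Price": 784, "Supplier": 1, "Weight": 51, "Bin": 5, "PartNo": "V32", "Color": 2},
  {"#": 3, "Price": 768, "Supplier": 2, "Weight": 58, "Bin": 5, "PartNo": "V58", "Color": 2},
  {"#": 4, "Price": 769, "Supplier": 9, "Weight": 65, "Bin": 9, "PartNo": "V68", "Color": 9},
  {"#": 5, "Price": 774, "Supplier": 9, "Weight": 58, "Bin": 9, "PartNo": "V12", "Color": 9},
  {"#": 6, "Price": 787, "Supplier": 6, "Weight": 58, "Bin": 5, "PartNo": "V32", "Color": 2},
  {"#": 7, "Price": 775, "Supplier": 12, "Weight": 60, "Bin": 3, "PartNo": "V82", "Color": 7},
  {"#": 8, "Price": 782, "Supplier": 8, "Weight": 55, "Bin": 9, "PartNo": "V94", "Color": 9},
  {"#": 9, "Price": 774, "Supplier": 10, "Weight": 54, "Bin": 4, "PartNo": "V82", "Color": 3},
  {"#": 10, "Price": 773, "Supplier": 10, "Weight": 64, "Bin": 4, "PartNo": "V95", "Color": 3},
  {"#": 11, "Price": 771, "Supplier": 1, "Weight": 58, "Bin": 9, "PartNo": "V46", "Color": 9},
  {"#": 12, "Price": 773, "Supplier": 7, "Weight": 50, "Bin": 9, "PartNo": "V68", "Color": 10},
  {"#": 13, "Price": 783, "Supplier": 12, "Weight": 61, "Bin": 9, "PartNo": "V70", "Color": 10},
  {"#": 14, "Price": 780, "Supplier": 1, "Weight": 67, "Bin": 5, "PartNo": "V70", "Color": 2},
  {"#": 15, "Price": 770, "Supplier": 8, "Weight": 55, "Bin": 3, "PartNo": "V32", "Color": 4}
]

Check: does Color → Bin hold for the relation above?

Color=9: rows 1, 4, 5, 8, 11 → Bin = 9, 9, 9, 9, 9 ✓
Color=2: rows 2, 3, 6, 14 → Bin = 5, 5, 5, 5 ✓
Color=7: row 7 → Bin = 3 ✓
Color=3: rows 9, 10 → Bin = 4, 4 ✓
Color=10: rows 12, 13 → Bin = 9, 9 ✓
Color=4: row 15 → Bin = 3 ✓
Every Color value is associated with a single Bin value, so Color → Bin holds.

Yes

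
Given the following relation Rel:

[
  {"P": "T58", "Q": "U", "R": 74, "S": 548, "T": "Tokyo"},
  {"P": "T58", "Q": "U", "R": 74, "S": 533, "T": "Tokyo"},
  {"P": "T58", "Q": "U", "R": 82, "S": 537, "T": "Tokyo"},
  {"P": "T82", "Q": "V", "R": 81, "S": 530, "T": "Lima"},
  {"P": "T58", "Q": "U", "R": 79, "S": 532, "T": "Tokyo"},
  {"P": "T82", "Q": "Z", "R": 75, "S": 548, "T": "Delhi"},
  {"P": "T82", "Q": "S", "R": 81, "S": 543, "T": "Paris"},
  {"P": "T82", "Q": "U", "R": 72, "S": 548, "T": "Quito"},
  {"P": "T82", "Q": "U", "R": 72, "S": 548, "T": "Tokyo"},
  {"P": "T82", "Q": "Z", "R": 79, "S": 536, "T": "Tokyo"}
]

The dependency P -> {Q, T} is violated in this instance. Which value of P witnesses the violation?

T82

P=T58: 4 rows → {Q,T} = (U, Tokyo), (U, Tokyo), (U, Tokyo), (U, Tokyo) ✓
P=T82: 6 rows → {Q,T} takes values {(V, Lima), (Z, Delhi), (S, Paris), (U, Quito), (U, Tokyo), (Z, Tokyo)} — violation
The only P value with inconsistent RHS is P=T82.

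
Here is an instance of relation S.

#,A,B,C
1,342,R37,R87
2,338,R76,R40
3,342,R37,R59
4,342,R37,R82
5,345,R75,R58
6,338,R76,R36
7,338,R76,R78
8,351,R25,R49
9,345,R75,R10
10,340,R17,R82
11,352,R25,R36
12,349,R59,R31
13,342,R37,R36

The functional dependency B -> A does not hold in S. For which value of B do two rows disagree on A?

B=R37: rows 1, 3, 4, 13 → A = 342, 342, 342, 342 ✓
B=R76: rows 2, 6, 7 → A = 338, 338, 338 ✓
B=R75: rows 5, 9 → A = 345, 345 ✓
B=R25: rows 8, 11 → A takes values {351, 352} — violation
B=R17: row 10 → A = 340 ✓
B=R59: row 12 → A = 349 ✓
The only B value with inconsistent A is B=R25.

R25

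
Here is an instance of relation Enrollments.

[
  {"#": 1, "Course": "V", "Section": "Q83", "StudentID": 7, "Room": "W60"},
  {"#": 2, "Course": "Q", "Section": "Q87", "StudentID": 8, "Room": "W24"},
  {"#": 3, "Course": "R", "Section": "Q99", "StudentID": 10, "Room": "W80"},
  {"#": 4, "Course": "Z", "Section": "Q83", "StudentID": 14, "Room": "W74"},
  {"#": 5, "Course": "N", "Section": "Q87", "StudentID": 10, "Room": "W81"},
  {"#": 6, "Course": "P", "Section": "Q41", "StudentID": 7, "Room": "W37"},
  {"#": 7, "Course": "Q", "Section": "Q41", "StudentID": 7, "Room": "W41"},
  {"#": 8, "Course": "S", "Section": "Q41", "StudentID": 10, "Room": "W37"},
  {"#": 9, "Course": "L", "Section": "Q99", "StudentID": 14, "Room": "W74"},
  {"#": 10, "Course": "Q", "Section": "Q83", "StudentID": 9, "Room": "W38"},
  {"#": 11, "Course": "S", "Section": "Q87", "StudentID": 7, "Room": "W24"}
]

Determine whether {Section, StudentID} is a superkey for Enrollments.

Rows 6 and 7 have the same {Section, StudentID} value (Section=Q41, StudentID=7) but are distinct tuples, so {Section, StudentID} does not determine every attribute — not a superkey.

No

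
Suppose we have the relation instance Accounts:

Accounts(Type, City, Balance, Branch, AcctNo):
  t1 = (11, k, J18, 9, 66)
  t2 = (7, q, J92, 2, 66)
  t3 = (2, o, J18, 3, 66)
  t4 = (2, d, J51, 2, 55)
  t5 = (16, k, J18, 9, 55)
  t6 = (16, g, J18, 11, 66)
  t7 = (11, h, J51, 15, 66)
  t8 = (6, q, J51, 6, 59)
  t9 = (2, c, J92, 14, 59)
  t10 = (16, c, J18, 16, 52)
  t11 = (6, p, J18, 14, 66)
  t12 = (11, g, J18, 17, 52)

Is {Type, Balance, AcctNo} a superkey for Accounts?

All 12 rows have distinct {Type, Balance, AcctNo} values, so {Type, Balance, AcctNo} → (all attributes) holds and {Type, Balance, AcctNo} is a superkey.

Yes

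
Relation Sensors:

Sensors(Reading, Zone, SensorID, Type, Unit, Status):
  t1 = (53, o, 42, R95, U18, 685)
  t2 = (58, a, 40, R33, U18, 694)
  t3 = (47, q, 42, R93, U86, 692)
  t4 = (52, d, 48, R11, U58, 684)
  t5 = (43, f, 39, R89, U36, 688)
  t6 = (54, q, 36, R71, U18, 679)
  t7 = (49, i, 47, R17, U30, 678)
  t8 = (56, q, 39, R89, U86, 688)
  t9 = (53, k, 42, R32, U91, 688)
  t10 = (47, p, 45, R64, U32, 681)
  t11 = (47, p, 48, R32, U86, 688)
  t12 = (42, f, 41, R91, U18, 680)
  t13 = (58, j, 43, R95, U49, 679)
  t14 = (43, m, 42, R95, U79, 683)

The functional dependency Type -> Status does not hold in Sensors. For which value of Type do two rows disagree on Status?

R95

Type=R95: rows 1, 13, 14 → Status takes values {685, 679, 683} — violation
Type=R33: row 2 → Status = 694 ✓
Type=R93: row 3 → Status = 692 ✓
Type=R11: row 4 → Status = 684 ✓
Type=R89: rows 5, 8 → Status = 688, 688 ✓
Type=R71: row 6 → Status = 679 ✓
Type=R17: row 7 → Status = 678 ✓
Type=R32: rows 9, 11 → Status = 688, 688 ✓
Type=R64: row 10 → Status = 681 ✓
Type=R91: row 12 → Status = 680 ✓
The only Type value with inconsistent Status is Type=R95.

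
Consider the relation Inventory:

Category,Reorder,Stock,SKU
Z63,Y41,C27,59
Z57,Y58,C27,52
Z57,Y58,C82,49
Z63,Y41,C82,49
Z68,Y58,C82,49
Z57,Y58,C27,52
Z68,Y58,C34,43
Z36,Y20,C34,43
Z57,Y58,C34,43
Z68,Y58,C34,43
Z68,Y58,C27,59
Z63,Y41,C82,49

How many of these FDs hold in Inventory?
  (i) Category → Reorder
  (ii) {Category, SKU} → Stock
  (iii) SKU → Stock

3

(i) Category → Reorder: every LHS value maps to a single RHS value — holds.
(ii) {Category, SKU} → Stock: every LHS value maps to a single RHS value — holds.
(iii) SKU → Stock: every LHS value maps to a single RHS value — holds.
3 of the 3 dependencies hold.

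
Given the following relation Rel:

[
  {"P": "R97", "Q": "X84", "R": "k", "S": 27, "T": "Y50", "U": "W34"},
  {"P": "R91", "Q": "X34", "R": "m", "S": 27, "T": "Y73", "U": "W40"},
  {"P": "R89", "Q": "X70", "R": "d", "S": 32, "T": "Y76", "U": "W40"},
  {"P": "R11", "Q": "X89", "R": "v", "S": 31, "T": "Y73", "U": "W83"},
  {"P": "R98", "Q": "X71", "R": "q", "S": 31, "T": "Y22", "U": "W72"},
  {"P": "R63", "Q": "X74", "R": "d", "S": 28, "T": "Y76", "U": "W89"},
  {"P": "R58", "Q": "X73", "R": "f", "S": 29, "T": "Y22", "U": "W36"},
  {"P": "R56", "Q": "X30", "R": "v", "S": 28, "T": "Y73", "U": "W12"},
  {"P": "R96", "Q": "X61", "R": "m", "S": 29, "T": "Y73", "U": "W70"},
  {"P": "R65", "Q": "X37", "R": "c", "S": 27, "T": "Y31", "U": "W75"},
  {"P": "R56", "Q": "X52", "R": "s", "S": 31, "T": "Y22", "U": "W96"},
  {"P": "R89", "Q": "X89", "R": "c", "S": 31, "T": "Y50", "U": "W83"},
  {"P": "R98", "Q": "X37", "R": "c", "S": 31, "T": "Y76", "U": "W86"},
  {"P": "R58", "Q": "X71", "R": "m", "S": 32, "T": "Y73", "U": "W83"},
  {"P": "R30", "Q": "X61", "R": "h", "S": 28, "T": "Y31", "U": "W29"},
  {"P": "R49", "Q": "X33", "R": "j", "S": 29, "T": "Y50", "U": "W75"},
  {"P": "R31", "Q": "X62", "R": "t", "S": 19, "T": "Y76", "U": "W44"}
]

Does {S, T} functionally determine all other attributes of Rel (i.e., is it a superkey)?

No

Two distinct rows share (S=31, T=Y22), so {S, T} does not determine every attribute — not a superkey.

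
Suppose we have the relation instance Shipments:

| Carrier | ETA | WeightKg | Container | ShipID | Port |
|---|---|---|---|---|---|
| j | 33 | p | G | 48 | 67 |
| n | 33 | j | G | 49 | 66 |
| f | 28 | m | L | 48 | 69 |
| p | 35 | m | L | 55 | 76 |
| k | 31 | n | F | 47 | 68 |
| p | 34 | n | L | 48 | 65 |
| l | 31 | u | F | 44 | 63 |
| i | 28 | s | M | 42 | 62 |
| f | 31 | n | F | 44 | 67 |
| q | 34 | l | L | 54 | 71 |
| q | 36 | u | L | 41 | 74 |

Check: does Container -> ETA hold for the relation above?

Container=G: 2 rows → ETA = 33, 33 ✓
Container=L: 5 rows → ETA takes values {28, 35, 34, 36} — violation
Container=F: 3 rows → ETA = 31, 31, 31 ✓
Container=M: 1 row → ETA = 28 ✓
Two rows agree on Container but differ on ETA, so Container -> ETA does not hold.

No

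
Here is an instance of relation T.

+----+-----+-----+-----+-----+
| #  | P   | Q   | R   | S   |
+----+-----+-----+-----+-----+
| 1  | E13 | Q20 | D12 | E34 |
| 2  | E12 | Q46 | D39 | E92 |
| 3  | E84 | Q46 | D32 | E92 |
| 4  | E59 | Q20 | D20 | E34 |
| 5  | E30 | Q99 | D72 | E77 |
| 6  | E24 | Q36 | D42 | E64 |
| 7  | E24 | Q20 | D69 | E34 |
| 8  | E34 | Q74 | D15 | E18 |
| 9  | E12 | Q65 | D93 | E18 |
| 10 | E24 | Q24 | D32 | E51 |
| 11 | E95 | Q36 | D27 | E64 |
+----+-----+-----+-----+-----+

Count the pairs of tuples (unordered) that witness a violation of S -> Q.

S=E34: all 3 rows agree on Q — 0 pairs.
S=E92: all 2 rows agree on Q — 0 pairs.
S=E64: all 2 rows agree on Q — 0 pairs.
S=E18: violating pairs (8,9) — 1 pair.

1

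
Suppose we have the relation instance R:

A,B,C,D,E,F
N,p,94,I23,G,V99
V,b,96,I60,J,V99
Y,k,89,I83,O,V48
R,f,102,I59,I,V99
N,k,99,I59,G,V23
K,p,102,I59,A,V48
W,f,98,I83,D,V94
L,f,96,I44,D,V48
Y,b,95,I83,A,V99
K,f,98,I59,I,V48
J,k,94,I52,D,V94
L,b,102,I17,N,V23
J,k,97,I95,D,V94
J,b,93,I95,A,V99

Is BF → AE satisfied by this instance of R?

No

(B=p, F=V99): 1 row → {A,E} = (N, G) ✓
(B=b, F=V99): 3 rows → {A,E} takes values {(V, J), (Y, A), (J, A)} — violation
(B=k, F=V48): 1 row → {A,E} = (Y, O) ✓
(B=f, F=V99): 1 row → {A,E} = (R, I) ✓
(B=k, F=V23): 1 row → {A,E} = (N, G) ✓
(B=p, F=V48): 1 row → {A,E} = (K, A) ✓
(B=f, F=V94): 1 row → {A,E} = (W, D) ✓
(B=f, F=V48): 2 rows → {A,E} takes values {(L, D), (K, I)} — violation
(B=k, F=V94): 2 rows → {A,E} = (J, D), (J, D) ✓
(B=b, F=V23): 1 row → {A,E} = (L, N) ✓
Two rows agree on BF but differ on AE, so BF → AE does not hold.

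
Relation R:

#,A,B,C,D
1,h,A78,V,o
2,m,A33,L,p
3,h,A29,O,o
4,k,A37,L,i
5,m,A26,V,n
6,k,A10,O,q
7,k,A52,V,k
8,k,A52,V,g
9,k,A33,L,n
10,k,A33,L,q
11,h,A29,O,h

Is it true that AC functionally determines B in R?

(A=h, C=V): row 1 → B = A78 ✓
(A=m, C=L): row 2 → B = A33 ✓
(A=h, C=O): rows 3, 11 → B = A29, A29 ✓
(A=k, C=L): rows 4, 9, 10 → B takes values {A37, A33} — violation
(A=m, C=V): row 5 → B = A26 ✓
(A=k, C=O): row 6 → B = A10 ✓
(A=k, C=V): rows 7, 8 → B = A52, A52 ✓
Two rows agree on AC but differ on B, so AC -> B does not hold.

No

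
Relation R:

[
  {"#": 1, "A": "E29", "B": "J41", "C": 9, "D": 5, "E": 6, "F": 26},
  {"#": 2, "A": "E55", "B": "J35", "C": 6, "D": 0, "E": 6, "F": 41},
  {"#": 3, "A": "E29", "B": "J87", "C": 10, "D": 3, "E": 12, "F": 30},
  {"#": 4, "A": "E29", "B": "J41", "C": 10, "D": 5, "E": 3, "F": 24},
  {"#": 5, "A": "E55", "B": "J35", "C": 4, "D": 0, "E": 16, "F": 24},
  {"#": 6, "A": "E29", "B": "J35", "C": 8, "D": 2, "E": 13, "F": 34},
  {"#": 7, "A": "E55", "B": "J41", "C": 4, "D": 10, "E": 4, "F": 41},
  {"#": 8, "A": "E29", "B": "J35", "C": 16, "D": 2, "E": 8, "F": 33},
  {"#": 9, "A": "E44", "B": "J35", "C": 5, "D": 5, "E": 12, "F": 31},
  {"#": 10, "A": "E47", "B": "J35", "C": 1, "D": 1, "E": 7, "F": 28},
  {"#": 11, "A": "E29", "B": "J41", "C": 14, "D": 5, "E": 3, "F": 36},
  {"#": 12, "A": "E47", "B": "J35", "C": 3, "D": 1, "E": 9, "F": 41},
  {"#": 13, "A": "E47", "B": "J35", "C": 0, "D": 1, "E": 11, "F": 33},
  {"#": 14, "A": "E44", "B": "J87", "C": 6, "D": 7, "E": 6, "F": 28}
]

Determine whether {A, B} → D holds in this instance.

(A=E29, B=J41): rows 1, 4, 11 → D = 5, 5, 5 ✓
(A=E55, B=J35): rows 2, 5 → D = 0, 0 ✓
(A=E29, B=J87): row 3 → D = 3 ✓
(A=E29, B=J35): rows 6, 8 → D = 2, 2 ✓
(A=E55, B=J41): row 7 → D = 10 ✓
(A=E44, B=J35): row 9 → D = 5 ✓
(A=E47, B=J35): rows 10, 12, 13 → D = 1, 1, 1 ✓
(A=E44, B=J87): row 14 → D = 7 ✓
Every {A, B} value is associated with a single D value, so {A, B} → D holds.

Yes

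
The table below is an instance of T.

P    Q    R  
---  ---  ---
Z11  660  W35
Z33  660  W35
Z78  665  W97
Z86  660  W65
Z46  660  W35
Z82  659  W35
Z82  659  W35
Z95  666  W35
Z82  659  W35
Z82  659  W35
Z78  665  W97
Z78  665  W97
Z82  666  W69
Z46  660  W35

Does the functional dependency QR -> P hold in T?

No

(Q=660, R=W35): 4 rows → P takes values {Z11, Z33, Z46} — violation
(Q=665, R=W97): 3 rows → P = Z78, Z78, Z78 ✓
(Q=660, R=W65): 1 row → P = Z86 ✓
(Q=659, R=W35): 4 rows → P = Z82, Z82, Z82, Z82 ✓
(Q=666, R=W35): 1 row → P = Z95 ✓
(Q=666, R=W69): 1 row → P = Z82 ✓
Two rows agree on QR but differ on P, so QR -> P does not hold.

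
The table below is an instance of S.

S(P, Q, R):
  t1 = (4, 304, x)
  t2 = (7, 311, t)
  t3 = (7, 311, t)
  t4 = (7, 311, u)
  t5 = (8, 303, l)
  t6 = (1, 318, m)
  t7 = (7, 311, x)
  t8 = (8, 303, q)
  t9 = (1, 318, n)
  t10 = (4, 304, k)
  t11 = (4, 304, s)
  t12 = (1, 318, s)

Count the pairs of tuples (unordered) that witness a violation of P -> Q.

0

P=4: all 3 rows agree on Q — 0 pairs.
P=7: all 4 rows agree on Q — 0 pairs.
P=8: all 2 rows agree on Q — 0 pairs.
P=1: all 3 rows agree on Q — 0 pairs.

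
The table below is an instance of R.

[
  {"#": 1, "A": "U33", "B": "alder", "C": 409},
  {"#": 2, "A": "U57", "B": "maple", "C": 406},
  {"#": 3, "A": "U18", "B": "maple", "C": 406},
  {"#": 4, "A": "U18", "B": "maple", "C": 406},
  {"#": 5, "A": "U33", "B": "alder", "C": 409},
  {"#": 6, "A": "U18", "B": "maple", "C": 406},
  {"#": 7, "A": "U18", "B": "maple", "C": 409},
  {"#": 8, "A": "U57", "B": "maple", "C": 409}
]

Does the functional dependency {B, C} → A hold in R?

(B=alder, C=409): rows 1, 5 → A = U33, U33 ✓
(B=maple, C=406): rows 2, 3, 4, 6 → A takes values {U57, U18} — violation
(B=maple, C=409): rows 7, 8 → A takes values {U18, U57} — violation
Two rows agree on {B, C} but differ on A, so {B, C} → A does not hold.

No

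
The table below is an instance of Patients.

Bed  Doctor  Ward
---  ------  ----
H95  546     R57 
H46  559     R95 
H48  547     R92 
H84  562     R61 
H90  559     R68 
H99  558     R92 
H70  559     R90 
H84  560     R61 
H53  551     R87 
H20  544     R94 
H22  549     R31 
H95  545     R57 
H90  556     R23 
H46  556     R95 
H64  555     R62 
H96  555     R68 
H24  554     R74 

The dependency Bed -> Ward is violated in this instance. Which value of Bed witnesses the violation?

H90

Bed=H95: 2 rows → Ward = R57, R57 ✓
Bed=H46: 2 rows → Ward = R95, R95 ✓
Bed=H48: 1 row → Ward = R92 ✓
Bed=H84: 2 rows → Ward = R61, R61 ✓
Bed=H90: 2 rows → Ward takes values {R68, R23} — violation
Bed=H99: 1 row → Ward = R92 ✓
Bed=H70: 1 row → Ward = R90 ✓
Bed=H53: 1 row → Ward = R87 ✓
Bed=H20: 1 row → Ward = R94 ✓
Bed=H22: 1 row → Ward = R31 ✓
Bed=H64: 1 row → Ward = R62 ✓
Bed=H96: 1 row → Ward = R68 ✓
Bed=H24: 1 row → Ward = R74 ✓
The only Bed value with inconsistent Ward is Bed=H90.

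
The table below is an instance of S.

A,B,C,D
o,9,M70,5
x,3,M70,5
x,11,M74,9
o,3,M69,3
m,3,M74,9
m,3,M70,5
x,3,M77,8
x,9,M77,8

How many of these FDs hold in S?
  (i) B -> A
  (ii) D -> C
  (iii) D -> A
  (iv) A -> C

1

(i) B -> A: B=9: 2 rows → A takes values {o, x} — violation; B=3: 5 rows → A takes values {x, o, m} — violation — fails.
(ii) D -> C: every LHS value maps to a single RHS value — holds.
(iii) D -> A: D=5: 3 rows → A takes values {o, x, m} — violation; D=9: 2 rows → A takes values {x, m} — violation — fails.
(iv) A -> C: A=o: 2 rows → C takes values {M70, M69} — violation; A=x: 4 rows → C takes values {M70, M74, M77} — violation; A=m: 2 rows → C takes values {M74, M70} — violation — fails.
1 of the 4 dependencies holds.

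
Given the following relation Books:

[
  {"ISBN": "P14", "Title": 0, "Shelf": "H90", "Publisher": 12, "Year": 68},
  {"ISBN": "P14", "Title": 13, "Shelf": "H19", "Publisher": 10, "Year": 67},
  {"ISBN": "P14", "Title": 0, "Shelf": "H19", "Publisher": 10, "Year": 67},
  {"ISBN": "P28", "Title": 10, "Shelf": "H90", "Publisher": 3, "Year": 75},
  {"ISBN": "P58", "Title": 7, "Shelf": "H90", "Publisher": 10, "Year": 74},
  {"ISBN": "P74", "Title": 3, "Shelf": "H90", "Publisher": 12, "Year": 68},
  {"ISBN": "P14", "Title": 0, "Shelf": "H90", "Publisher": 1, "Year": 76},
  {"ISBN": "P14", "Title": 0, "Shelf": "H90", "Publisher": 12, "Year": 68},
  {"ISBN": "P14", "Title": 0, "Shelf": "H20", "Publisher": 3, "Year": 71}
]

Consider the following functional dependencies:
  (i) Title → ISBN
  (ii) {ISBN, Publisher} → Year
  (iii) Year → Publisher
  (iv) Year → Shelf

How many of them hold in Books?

4

(i) Title → ISBN: every LHS value maps to a single RHS value — holds.
(ii) {ISBN, Publisher} → Year: every LHS value maps to a single RHS value — holds.
(iii) Year → Publisher: every LHS value maps to a single RHS value — holds.
(iv) Year → Shelf: every LHS value maps to a single RHS value — holds.
4 of the 4 dependencies hold.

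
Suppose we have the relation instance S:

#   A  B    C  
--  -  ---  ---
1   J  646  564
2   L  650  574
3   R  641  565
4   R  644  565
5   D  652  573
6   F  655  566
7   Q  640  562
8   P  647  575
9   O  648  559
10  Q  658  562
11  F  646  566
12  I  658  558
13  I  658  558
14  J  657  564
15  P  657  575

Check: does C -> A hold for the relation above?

C=564: rows 1, 14 → A = J, J ✓
C=574: row 2 → A = L ✓
C=565: rows 3, 4 → A = R, R ✓
C=573: row 5 → A = D ✓
C=566: rows 6, 11 → A = F, F ✓
C=562: rows 7, 10 → A = Q, Q ✓
C=575: rows 8, 15 → A = P, P ✓
C=559: row 9 → A = O ✓
C=558: rows 12, 13 → A = I, I ✓
Every C value is associated with a single A value, so C -> A holds.

Yes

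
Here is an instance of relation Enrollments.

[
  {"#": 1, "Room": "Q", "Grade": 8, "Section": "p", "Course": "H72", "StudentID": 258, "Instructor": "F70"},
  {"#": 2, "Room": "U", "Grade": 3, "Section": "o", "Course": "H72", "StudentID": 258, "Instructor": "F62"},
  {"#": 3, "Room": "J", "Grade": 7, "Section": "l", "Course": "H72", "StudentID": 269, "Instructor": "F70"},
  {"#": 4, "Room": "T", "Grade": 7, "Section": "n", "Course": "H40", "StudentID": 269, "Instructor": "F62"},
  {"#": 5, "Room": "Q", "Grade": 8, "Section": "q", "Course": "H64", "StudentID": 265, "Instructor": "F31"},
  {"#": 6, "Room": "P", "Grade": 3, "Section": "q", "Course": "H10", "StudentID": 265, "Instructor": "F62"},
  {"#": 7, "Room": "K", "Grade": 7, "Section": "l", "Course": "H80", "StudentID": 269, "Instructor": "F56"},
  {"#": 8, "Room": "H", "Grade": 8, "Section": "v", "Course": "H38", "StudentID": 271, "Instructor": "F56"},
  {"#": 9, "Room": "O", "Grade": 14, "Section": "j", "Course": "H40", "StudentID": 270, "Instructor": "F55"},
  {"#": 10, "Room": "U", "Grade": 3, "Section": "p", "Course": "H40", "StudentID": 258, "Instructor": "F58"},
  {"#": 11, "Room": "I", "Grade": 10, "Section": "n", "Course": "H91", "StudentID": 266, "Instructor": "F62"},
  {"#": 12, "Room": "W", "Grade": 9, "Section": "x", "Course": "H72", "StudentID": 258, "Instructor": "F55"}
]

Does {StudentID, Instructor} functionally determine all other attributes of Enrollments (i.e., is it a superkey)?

All 12 rows have distinct {StudentID, Instructor} values, so {StudentID, Instructor} → (all attributes) holds and {StudentID, Instructor} is a superkey.

Yes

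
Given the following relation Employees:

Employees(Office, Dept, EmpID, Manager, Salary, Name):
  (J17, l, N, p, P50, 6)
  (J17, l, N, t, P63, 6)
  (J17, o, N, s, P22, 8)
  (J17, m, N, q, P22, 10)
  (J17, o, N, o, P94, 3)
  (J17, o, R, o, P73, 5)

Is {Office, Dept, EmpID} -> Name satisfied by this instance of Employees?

No

(Office=J17, Dept=l, EmpID=N): 2 rows → Name = 6, 6 ✓
(Office=J17, Dept=o, EmpID=N): 2 rows → Name takes values {8, 3} — violation
(Office=J17, Dept=m, EmpID=N): 1 row → Name = 10 ✓
(Office=J17, Dept=o, EmpID=R): 1 row → Name = 5 ✓
Two rows agree on {Office, Dept, EmpID} but differ on Name, so {Office, Dept, EmpID} -> Name does not hold.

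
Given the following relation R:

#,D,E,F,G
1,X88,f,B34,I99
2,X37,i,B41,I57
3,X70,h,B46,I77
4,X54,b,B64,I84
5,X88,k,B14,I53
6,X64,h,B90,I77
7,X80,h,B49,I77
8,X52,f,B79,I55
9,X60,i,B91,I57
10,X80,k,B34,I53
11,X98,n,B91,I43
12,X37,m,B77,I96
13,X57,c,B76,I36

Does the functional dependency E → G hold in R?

E=f: rows 1, 8 → G takes values {I99, I55} — violation
E=i: rows 2, 9 → G = I57, I57 ✓
E=h: rows 3, 6, 7 → G = I77, I77, I77 ✓
E=b: row 4 → G = I84 ✓
E=k: rows 5, 10 → G = I53, I53 ✓
E=n: row 11 → G = I43 ✓
E=m: row 12 → G = I96 ✓
E=c: row 13 → G = I36 ✓
Two rows agree on E but differ on G, so E → G does not hold.

No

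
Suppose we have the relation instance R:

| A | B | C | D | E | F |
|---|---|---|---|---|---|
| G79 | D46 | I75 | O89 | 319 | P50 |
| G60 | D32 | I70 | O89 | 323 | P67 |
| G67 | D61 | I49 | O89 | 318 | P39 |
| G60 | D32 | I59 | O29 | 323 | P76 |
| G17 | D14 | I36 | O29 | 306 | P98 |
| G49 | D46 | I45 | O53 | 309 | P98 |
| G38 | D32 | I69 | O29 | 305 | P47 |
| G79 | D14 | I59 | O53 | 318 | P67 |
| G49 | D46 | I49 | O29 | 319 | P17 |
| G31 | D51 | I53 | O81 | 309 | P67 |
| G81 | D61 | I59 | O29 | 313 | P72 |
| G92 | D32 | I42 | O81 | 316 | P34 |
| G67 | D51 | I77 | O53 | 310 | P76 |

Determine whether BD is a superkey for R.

Two distinct rows share (B=D32, D=O29), so BD does not determine every attribute — not a superkey.

No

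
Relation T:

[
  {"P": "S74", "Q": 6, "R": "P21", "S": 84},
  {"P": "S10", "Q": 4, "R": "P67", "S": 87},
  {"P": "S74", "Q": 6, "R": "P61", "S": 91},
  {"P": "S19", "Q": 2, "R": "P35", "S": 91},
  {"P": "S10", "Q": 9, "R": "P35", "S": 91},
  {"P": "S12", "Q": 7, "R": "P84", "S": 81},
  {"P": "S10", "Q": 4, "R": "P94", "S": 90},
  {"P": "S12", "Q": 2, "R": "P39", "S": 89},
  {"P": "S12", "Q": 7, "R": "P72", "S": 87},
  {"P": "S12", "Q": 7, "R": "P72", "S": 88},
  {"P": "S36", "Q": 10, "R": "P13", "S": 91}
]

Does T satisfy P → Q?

P=S74: 2 rows → Q = 6, 6 ✓
P=S10: 3 rows → Q takes values {4, 9} — violation
P=S19: 1 row → Q = 2 ✓
P=S12: 4 rows → Q takes values {7, 2} — violation
P=S36: 1 row → Q = 10 ✓
Two rows agree on P but differ on Q, so P → Q does not hold.

No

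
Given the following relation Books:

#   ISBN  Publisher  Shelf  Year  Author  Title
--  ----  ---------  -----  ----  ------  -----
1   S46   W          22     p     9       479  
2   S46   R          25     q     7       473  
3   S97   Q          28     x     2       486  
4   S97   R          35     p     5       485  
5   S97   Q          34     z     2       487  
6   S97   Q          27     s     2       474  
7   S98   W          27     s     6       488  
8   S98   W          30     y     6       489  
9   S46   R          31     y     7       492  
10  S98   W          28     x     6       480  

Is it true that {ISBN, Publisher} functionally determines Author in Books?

Yes

(ISBN=S46, Publisher=W): row 1 → Author = 9 ✓
(ISBN=S46, Publisher=R): rows 2, 9 → Author = 7, 7 ✓
(ISBN=S97, Publisher=Q): rows 3, 5, 6 → Author = 2, 2, 2 ✓
(ISBN=S97, Publisher=R): row 4 → Author = 5 ✓
(ISBN=S98, Publisher=W): rows 7, 8, 10 → Author = 6, 6, 6 ✓
Every {ISBN, Publisher} value is associated with a single Author value, so {ISBN, Publisher} -> Author holds.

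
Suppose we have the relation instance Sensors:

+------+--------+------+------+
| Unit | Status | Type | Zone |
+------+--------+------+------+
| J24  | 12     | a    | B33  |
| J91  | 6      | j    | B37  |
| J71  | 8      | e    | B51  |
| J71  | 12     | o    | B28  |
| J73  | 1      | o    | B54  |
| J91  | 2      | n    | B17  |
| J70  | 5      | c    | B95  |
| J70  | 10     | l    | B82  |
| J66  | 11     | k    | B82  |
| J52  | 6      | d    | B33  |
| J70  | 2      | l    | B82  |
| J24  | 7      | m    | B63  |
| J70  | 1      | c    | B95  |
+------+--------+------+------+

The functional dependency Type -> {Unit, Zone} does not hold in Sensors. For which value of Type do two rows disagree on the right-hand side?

o

Type=a: 1 row → {Unit,Zone} = (J24, B33) ✓
Type=j: 1 row → {Unit,Zone} = (J91, B37) ✓
Type=e: 1 row → {Unit,Zone} = (J71, B51) ✓
Type=o: 2 rows → {Unit,Zone} takes values {(J71, B28), (J73, B54)} — violation
Type=n: 1 row → {Unit,Zone} = (J91, B17) ✓
Type=c: 2 rows → {Unit,Zone} = (J70, B95), (J70, B95) ✓
Type=l: 2 rows → {Unit,Zone} = (J70, B82), (J70, B82) ✓
Type=k: 1 row → {Unit,Zone} = (J66, B82) ✓
Type=d: 1 row → {Unit,Zone} = (J52, B33) ✓
Type=m: 1 row → {Unit,Zone} = (J24, B63) ✓
The only Type value with inconsistent RHS is Type=o.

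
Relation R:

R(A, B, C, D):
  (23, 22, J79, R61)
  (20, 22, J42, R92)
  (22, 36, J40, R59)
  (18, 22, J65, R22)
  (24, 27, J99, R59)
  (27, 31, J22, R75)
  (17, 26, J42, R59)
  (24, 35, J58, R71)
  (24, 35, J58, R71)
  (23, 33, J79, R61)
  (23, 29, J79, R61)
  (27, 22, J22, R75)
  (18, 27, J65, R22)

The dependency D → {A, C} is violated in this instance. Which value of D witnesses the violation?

D=R61: 3 rows → {A,C} = (23, J79), (23, J79), (23, J79) ✓
D=R92: 1 row → {A,C} = (20, J42) ✓
D=R59: 3 rows → {A,C} takes values {(22, J40), (24, J99), (17, J42)} — violation
D=R22: 2 rows → {A,C} = (18, J65), (18, J65) ✓
D=R75: 2 rows → {A,C} = (27, J22), (27, J22) ✓
D=R71: 2 rows → {A,C} = (24, J58), (24, J58) ✓
The only D value with inconsistent RHS is D=R59.

R59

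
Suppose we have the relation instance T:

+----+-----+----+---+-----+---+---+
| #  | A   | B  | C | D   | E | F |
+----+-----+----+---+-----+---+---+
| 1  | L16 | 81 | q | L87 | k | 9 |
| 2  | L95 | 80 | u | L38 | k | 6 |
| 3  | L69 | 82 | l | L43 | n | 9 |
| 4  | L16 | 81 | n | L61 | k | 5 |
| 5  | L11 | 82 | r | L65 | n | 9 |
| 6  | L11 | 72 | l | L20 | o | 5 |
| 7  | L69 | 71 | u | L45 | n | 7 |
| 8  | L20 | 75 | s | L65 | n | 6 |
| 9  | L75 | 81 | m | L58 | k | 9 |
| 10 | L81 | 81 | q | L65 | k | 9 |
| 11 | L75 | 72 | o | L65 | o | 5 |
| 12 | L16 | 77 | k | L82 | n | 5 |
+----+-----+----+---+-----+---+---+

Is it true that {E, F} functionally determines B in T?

Yes

(E=k, F=9): rows 1, 9, 10 → B = 81, 81, 81 ✓
(E=k, F=6): row 2 → B = 80 ✓
(E=n, F=9): rows 3, 5 → B = 82, 82 ✓
(E=k, F=5): row 4 → B = 81 ✓
(E=o, F=5): rows 6, 11 → B = 72, 72 ✓
(E=n, F=7): row 7 → B = 71 ✓
(E=n, F=6): row 8 → B = 75 ✓
(E=n, F=5): row 12 → B = 77 ✓
Every {E, F} value is associated with a single B value, so {E, F} -> B holds.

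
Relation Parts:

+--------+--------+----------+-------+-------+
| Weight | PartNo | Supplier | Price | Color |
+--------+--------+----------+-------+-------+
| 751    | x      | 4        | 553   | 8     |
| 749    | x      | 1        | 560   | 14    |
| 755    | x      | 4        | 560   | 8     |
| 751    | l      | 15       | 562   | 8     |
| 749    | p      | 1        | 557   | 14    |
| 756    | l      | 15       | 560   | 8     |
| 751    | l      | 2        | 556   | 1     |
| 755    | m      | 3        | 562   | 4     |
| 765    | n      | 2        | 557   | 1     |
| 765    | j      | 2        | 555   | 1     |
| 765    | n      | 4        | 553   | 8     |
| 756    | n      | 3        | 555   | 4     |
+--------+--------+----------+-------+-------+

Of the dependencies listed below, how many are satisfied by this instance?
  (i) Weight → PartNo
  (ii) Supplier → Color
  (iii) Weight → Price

(i) Weight → PartNo: Weight=751: 3 rows → PartNo takes values {x, l} — violation; Weight=749: 2 rows → PartNo takes values {x, p} — violation; Weight=755: 2 rows → PartNo takes values {x, m} — violation; Weight=756: 2 rows → PartNo takes values {l, n} — violation; Weight=765: 3 rows → PartNo takes values {n, j} — violation — fails.
(ii) Supplier → Color: every LHS value maps to a single RHS value — holds.
(iii) Weight → Price: Weight=751: 3 rows → Price takes values {553, 562, 556} — violation; Weight=749: 2 rows → Price takes values {560, 557} — violation; Weight=755: 2 rows → Price takes values {560, 562} — violation; Weight=756: 2 rows → Price takes values {560, 555} — violation; Weight=765: 3 rows → Price takes values {557, 555, 553} — violation — fails.
1 of the 3 dependencies holds.

1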